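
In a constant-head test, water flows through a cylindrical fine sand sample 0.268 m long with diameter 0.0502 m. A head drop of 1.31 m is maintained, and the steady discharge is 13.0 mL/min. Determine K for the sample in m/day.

1.93

Cross-sectional area A = π·(d/2)² = π × (0.0502/2)² = 0.001979 m².
Convert discharge: 13.0 mL/min = 2.167e-07 m³/s.
Darcy's law rearranged: K = Q·L / (A·Δh) = 2.167e-07 × 0.268 / (0.001979 × 1.31) = 2.240e-05 m/s = 1.935 m/day.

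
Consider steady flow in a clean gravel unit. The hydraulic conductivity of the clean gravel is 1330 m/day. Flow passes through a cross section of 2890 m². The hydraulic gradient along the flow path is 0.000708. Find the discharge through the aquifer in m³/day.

2720

Hydraulic gradient i = 0.000708.
Darcy's law: Q = K · A · i = 1330 × 2890 × 0.0007080 = 2721 m³/day.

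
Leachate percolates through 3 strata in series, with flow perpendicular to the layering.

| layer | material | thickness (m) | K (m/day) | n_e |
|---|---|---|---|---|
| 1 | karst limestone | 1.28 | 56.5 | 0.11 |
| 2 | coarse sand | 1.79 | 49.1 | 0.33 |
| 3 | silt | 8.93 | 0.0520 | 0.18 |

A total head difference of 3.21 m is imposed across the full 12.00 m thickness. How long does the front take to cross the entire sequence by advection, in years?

0.343

With flow normal to the layers, continuity requires the same specific discharge q through every layer.
Σ(b_i/K_i) = 1.28/56.5 + 1.79/49.1 + 8.93/0.0520 = 171.8 d.
q = Δh / Σ(b_i/K_i) = 3.21 / 171.8 = 0.01869 m/day.
In each layer the seepage velocity is v_i = q/n_i, so the layer transit time is t_i = b_i·n_i / q:
  layer 1 (karst limestone): t_1 = 1.28 × 0.11 / 0.01869 = 7.535 d
  layer 2 (coarse sand): t_2 = 1.79 × 0.33 / 0.01869 = 31.61 d
  layer 3 (silt): t_3 = 8.93 × 0.18 / 0.01869 = 86.02 d
Total t = Σ t_i = 125.2 days = 0.3427 years.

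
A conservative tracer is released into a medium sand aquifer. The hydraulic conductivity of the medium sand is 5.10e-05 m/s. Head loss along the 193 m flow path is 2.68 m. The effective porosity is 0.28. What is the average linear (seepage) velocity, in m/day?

Convert K: 5.10e-05 m/s × 86400 = 4.406 m/day.
Hydraulic gradient i = Δh / L = 2.68 / 193 = 0.01389.
Darcy flux q = K · i = 4.406 × 0.01389 = 0.06119 m/day.
Seepage velocity v = q / n_e = 0.06119 / 0.28 = 0.2185 m/day.

0.219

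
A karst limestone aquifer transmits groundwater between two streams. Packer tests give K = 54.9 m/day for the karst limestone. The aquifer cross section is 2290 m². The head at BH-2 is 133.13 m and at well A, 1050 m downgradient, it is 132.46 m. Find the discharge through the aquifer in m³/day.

80.2

Hydraulic gradient i = (133.13 − 132.46) / 1050 = 0.67 / 1050 = 0.0006381.
Darcy's law: Q = K · A · i = 54.90 × 2290 × 0.0006381 = 80.22 m³/day.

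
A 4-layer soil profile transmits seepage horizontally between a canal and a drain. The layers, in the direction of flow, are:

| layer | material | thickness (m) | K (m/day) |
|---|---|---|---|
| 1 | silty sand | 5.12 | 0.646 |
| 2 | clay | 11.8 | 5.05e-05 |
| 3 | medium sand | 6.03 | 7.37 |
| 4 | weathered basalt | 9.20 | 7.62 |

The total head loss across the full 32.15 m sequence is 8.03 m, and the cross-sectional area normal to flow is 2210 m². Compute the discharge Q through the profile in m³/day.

Flow is perpendicular to layering, so the layers act in series and the equivalent K is the thickness-weighted harmonic mean.
Total thickness L = 5.12 + 11.8 + 6.03 + 9.20 = 32.15 m.
Σ(b_i/K_i) = 5.12/0.646 + 11.8/5.05e-05 + 6.03/7.37 + 9.20/7.62 = 2.337e+05 d.
K_eq = L / Σ(b_i/K_i) = 32.15 / 2.337e+05 = 0.0001376 m/day.
Q = K_eq · A · (Δh/L) = 0.0001376 × 2210 × (8.03/32.15) = 0.07594 m³/day.

0.0759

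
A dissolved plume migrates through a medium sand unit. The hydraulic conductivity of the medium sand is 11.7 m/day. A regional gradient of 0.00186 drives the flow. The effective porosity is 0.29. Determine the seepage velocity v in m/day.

0.0750

Hydraulic gradient i = 0.00186.
Darcy flux q = K · i = 11.70 × 0.001860 = 0.02176 m/day.
Seepage velocity v = q / n_e = 0.02176 / 0.29 = 0.07504 m/day.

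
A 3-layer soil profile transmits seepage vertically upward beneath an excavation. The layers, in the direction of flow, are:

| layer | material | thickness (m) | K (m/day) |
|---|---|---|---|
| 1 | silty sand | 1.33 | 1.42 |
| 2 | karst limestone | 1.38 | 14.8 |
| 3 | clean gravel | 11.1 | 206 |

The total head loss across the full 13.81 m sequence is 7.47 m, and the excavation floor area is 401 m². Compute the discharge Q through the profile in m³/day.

Flow is perpendicular to layering, so the layers act in series and the equivalent K is the thickness-weighted harmonic mean.
Total thickness L = 1.33 + 1.38 + 11.1 = 13.81 m.
Σ(b_i/K_i) = 1.33/1.42 + 1.38/14.8 + 11.1/206 = 1.084 d.
K_eq = L / Σ(b_i/K_i) = 13.81 / 1.084 = 12.74 m/day.
Q = K_eq · A · (Δh/L) = 12.74 × 401 × (7.47/13.81) = 2764 m³/day.

2760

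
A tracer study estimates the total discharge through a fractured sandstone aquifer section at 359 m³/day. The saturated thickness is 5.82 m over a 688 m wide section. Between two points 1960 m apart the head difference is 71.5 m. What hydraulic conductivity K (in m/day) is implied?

2.46

Cross-sectional area A = 688 × 5.82 = 4004 m².
Hydraulic gradient i = Δh / L = 71.5 / 1960 = 0.03648.
From Q = K·A·i, K = Q / (A·i) = 359 / (4004 × 0.03648) = 2.458 m/day.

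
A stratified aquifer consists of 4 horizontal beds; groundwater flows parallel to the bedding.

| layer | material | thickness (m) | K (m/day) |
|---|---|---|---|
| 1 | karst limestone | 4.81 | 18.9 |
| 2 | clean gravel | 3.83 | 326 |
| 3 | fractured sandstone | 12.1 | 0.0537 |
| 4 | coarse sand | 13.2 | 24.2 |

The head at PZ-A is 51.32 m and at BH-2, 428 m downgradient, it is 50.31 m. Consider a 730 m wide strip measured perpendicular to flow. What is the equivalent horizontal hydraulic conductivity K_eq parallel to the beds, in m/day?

Flow is parallel to layering, so each bed carries its own Darcy discharge and the transmissivities add.
Σ(K_i·b_i) = 18.9×4.81 + 326×3.83 + 0.0537×12.1 + 24.2×13.2 = 1660 m²/day.
Total thickness b = 33.94 m, so K_eq = Σ(K_i·b_i)/b = 48.90 m/day.

48.9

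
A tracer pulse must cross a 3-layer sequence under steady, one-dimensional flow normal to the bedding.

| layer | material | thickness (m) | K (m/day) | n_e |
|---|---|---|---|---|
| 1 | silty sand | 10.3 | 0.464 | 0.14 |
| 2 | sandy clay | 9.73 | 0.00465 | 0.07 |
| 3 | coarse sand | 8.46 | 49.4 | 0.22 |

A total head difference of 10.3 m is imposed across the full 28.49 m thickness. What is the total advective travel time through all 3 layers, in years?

With flow normal to the layers, continuity requires the same specific discharge q through every layer.
Σ(b_i/K_i) = 10.3/0.464 + 9.73/0.00465 + 8.46/49.4 = 2115 d.
q = Δh / Σ(b_i/K_i) = 10.3 / 2115 = 0.004870 m/day.
In each layer the seepage velocity is v_i = q/n_i, so the layer transit time is t_i = b_i·n_i / q:
  layer 1 (silty sand): t_1 = 10.3 × 0.14 / 0.004870 = 296.1 d
  layer 2 (sandy clay): t_2 = 9.73 × 0.07 / 0.004870 = 139.8 d
  layer 3 (coarse sand): t_3 = 8.46 × 0.22 / 0.004870 = 382.2 d
Total t = Σ t_i = 818.1 days = 2.240 years.

2.24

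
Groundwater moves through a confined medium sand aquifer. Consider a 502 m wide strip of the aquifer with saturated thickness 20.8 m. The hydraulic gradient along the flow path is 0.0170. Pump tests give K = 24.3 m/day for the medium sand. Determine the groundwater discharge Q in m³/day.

4310

Cross-sectional area A = 502 × 20.8 = 10442 m².
Hydraulic gradient i = 0.0170.
Darcy's law: Q = K · A · i = 24.30 × 10442 × 0.01700 = 4313 m³/day.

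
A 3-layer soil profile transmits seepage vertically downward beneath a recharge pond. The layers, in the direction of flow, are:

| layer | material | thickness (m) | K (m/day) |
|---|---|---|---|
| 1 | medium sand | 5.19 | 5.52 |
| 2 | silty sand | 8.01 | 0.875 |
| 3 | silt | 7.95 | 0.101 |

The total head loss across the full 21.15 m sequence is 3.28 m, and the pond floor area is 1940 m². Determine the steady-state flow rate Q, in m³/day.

71.7

Flow is perpendicular to layering, so the layers act in series and the equivalent K is the thickness-weighted harmonic mean.
Total thickness L = 5.19 + 8.01 + 7.95 = 21.15 m.
Σ(b_i/K_i) = 5.19/5.52 + 8.01/0.875 + 7.95/0.101 = 88.81 d.
K_eq = L / Σ(b_i/K_i) = 21.15 / 88.81 = 0.2382 m/day.
Q = K_eq · A · (Δh/L) = 0.2382 × 1940 × (3.28/21.15) = 71.65 m³/day.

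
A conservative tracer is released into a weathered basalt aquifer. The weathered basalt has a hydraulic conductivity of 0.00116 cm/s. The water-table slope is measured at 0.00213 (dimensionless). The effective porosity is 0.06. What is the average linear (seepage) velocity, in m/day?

Convert K: 0.00116 cm/s × 864 = 1.002 m/day.
Hydraulic gradient i = 0.00213.
Darcy flux q = K · i = 1.002 × 0.002130 = 0.002135 m/day.
Seepage velocity v = q / n_e = 0.002135 / 0.06 = 0.03558 m/day.

0.0356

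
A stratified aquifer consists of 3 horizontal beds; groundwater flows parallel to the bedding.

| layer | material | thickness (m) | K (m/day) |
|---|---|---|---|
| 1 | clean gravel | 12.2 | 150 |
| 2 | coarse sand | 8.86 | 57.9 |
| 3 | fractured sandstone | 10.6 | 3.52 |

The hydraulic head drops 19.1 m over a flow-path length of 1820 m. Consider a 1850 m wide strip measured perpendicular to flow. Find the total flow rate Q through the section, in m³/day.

46200

Flow is parallel to layering, so each bed carries its own Darcy discharge and the transmissivities add.
Σ(K_i·b_i) = 150×12.2 + 57.9×8.86 + 3.52×10.6 = 2380 m²/day.
Hydraulic gradient i = Δh / L = 19.1 / 1820 = 0.01049.
Q = Σ(K_i·b_i) · W · i = 2380 × 1850 × 0.01049 = 46213 m³/day.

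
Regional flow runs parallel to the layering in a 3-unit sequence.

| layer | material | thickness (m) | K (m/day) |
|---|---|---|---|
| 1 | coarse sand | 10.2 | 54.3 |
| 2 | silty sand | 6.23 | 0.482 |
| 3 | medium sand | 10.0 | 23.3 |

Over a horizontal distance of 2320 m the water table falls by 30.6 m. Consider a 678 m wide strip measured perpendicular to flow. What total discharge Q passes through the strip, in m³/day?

7060

Flow is parallel to layering, so each bed carries its own Darcy discharge and the transmissivities add.
Σ(K_i·b_i) = 54.3×10.2 + 0.482×6.23 + 23.3×10.0 = 789.9 m²/day.
Hydraulic gradient i = Δh / L = 30.6 / 2320 = 0.01319.
Q = Σ(K_i·b_i) · W · i = 789.9 × 678 × 0.01319 = 7063 m³/day.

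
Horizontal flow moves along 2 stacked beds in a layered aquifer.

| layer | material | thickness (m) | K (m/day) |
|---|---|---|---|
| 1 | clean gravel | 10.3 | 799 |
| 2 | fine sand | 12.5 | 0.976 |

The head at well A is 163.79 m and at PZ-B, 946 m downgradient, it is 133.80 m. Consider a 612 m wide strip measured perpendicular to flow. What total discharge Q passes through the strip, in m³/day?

160000

Flow is parallel to layering, so each bed carries its own Darcy discharge and the transmissivities add.
Σ(K_i·b_i) = 799×10.3 + 0.976×12.5 = 8242 m²/day.
Hydraulic gradient i = (163.79 − 133.80) / 946 = 29.99 / 946 = 0.03170.
Q = Σ(K_i·b_i) · W · i = 8242 × 612 × 0.03170 = 1.599e+05 m³/day.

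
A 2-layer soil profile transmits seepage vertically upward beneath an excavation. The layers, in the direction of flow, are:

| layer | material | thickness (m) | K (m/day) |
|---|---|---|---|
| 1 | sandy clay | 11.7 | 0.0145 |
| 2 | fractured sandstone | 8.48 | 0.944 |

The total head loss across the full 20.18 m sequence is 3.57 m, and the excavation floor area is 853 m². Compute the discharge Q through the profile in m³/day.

Flow is perpendicular to layering, so the layers act in series and the equivalent K is the thickness-weighted harmonic mean.
Total thickness L = 11.7 + 8.48 = 20.18 m.
Σ(b_i/K_i) = 11.7/0.0145 + 8.48/0.944 = 815.9 d.
K_eq = L / Σ(b_i/K_i) = 20.18 / 815.9 = 0.02473 m/day.
Q = K_eq · A · (Δh/L) = 0.02473 × 853 × (3.57/20.18) = 3.732 m³/day.

3.73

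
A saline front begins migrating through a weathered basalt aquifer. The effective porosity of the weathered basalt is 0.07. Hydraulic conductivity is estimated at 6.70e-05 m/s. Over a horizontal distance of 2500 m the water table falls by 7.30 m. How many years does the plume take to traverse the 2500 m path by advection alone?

Convert K: 6.70e-05 m/s × 86400 = 5.789 m/day.
Hydraulic gradient i = Δh / L = 7.30 / 2500 = 0.002920.
Darcy flux q = K · i = 5.789 × 0.002920 = 0.01690 m/day.
Seepage velocity v = q / n_e = 0.01690 / 0.07 = 0.2415 m/day.
Travel time t = L / v = 2500 / 0.2415 = 10353 days = 28.34 years.

28.3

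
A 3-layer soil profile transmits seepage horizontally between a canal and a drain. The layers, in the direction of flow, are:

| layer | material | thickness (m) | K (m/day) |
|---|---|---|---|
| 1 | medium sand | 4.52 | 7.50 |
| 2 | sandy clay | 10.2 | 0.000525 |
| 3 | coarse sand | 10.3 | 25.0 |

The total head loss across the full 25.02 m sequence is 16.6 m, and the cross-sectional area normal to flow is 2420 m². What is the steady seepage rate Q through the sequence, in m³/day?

2.07

Flow is perpendicular to layering, so the layers act in series and the equivalent K is the thickness-weighted harmonic mean.
Total thickness L = 4.52 + 10.2 + 10.3 = 25.02 m.
Σ(b_i/K_i) = 4.52/7.50 + 10.2/0.000525 + 10.3/25.0 = 19430 d.
K_eq = L / Σ(b_i/K_i) = 25.02 / 19430 = 0.001288 m/day.
Q = K_eq · A · (Δh/L) = 0.001288 × 2420 × (16.6/25.02) = 2.068 m³/day.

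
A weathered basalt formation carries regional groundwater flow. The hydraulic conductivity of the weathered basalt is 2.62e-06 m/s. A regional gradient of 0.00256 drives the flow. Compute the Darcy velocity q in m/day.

0.000580

Convert K: 2.62e-06 m/s × 86400 = 0.2264 m/day.
Hydraulic gradient i = 0.00256.
Specific discharge q = K · i = 0.2264 × 0.002560 = 0.0005795 m/day.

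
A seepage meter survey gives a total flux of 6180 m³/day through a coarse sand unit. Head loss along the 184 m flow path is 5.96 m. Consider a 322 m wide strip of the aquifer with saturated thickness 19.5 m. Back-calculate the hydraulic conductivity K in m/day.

Cross-sectional area A = 322 × 19.5 = 6279 m².
Hydraulic gradient i = Δh / L = 5.96 / 184 = 0.03239.
From Q = K·A·i, K = Q / (A·i) = 6180 / (6279 × 0.03239) = 30.39 m/day.

30.4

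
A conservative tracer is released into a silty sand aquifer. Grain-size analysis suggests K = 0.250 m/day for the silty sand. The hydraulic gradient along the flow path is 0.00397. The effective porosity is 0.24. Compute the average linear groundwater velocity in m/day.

0.00414

Hydraulic gradient i = 0.00397.
Darcy flux q = K · i = 0.2500 × 0.003970 = 0.0009925 m/day.
Seepage velocity v = q / n_e = 0.0009925 / 0.24 = 0.004135 m/day.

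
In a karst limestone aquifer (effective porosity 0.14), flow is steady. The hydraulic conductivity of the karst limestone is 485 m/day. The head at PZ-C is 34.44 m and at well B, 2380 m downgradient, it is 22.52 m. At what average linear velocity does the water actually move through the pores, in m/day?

Hydraulic gradient i = (34.44 − 22.52) / 2380 = 11.92 / 2380 = 0.005008.
Darcy flux q = K · i = 485.0 × 0.005008 = 2.429 m/day.
Seepage velocity v = q / n_e = 2.429 / 0.14 = 17.35 m/day.

17.4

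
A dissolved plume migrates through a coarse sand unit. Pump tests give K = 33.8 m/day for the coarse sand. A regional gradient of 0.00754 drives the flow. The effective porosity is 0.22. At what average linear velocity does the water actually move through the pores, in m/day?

Hydraulic gradient i = 0.00754.
Darcy flux q = K · i = 33.80 × 0.007540 = 0.2549 m/day.
Seepage velocity v = q / n_e = 0.2549 / 0.22 = 1.158 m/day.

1.16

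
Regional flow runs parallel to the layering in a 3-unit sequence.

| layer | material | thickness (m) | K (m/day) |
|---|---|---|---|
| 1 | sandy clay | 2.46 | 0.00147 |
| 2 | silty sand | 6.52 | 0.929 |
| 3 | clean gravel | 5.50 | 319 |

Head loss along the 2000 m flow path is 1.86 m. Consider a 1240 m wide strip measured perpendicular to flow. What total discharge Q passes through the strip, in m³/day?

Flow is parallel to layering, so each bed carries its own Darcy discharge and the transmissivities add.
Σ(K_i·b_i) = 0.00147×2.46 + 0.929×6.52 + 319×5.50 = 1761 m²/day.
Hydraulic gradient i = Δh / L = 1.86 / 2000 = 0.0009300.
Q = Σ(K_i·b_i) · W · i = 1761 × 1240 × 0.0009300 = 2030 m³/day.

2030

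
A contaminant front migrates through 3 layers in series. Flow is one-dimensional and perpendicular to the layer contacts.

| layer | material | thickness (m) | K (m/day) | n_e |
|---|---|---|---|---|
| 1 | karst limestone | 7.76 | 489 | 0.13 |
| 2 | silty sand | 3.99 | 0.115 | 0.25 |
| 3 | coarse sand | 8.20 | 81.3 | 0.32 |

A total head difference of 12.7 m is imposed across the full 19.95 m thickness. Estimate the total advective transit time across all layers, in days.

12.7

With flow normal to the layers, continuity requires the same specific discharge q through every layer.
Σ(b_i/K_i) = 7.76/489 + 3.99/0.115 + 8.20/81.3 = 34.81 d.
q = Δh / Σ(b_i/K_i) = 12.7 / 34.81 = 0.3648 m/day.
In each layer the seepage velocity is v_i = q/n_i, so the layer transit time is t_i = b_i·n_i / q:
  layer 1 (karst limestone): t_1 = 7.76 × 0.13 / 0.3648 = 2.765 d
  layer 2 (silty sand): t_2 = 3.99 × 0.25 / 0.3648 = 2.734 d
  layer 3 (coarse sand): t_3 = 8.20 × 0.32 / 0.3648 = 7.193 d
Total t = Σ t_i = 12.69 days.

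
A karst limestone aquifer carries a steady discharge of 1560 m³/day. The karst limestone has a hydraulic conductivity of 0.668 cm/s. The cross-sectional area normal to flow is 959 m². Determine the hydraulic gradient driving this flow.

0.00282

Convert K: 0.668 cm/s × 864 = 577.2 m/day.
From Q = K·A·i, i = Q / (K·A) = 1560 / (577.2 × 959.0) = 0.002818.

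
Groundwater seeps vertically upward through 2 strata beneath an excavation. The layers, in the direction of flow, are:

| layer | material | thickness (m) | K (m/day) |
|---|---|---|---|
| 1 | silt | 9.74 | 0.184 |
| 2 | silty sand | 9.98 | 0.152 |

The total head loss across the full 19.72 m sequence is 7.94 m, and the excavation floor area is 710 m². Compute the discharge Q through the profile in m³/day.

Flow is perpendicular to layering, so the layers act in series and the equivalent K is the thickness-weighted harmonic mean.
Total thickness L = 9.74 + 9.98 = 19.72 m.
Σ(b_i/K_i) = 9.74/0.184 + 9.98/0.152 = 118.6 d.
K_eq = L / Σ(b_i/K_i) = 19.72 / 118.6 = 0.1663 m/day.
Q = K_eq · A · (Δh/L) = 0.1663 × 710 × (7.94/19.72) = 47.54 m³/day.

47.5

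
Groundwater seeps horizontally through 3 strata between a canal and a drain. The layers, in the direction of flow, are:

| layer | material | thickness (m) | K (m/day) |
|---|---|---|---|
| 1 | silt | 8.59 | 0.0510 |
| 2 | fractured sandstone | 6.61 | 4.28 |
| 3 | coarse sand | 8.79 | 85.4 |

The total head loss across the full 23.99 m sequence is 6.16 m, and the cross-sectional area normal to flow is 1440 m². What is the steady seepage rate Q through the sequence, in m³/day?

52.2

Flow is perpendicular to layering, so the layers act in series and the equivalent K is the thickness-weighted harmonic mean.
Total thickness L = 8.59 + 6.61 + 8.79 = 23.99 m.
Σ(b_i/K_i) = 8.59/0.0510 + 6.61/4.28 + 8.79/85.4 = 170.1 d.
K_eq = L / Σ(b_i/K_i) = 23.99 / 170.1 = 0.1411 m/day.
Q = K_eq · A · (Δh/L) = 0.1411 × 1440 × (6.16/23.99) = 52.15 m³/day.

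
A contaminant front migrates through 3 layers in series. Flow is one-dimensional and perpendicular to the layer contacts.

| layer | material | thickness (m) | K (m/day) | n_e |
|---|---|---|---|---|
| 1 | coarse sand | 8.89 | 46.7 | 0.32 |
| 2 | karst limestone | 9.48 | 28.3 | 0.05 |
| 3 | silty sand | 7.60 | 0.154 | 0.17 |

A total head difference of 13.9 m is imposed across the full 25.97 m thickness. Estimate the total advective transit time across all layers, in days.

With flow normal to the layers, continuity requires the same specific discharge q through every layer.
Σ(b_i/K_i) = 8.89/46.7 + 9.48/28.3 + 7.60/0.154 = 49.88 d.
q = Δh / Σ(b_i/K_i) = 13.9 / 49.88 = 0.2787 m/day.
In each layer the seepage velocity is v_i = q/n_i, so the layer transit time is t_i = b_i·n_i / q:
  layer 1 (coarse sand): t_1 = 8.89 × 0.32 / 0.2787 = 10.21 d
  layer 2 (karst limestone): t_2 = 9.48 × 0.05 / 0.2787 = 1.701 d
  layer 3 (silty sand): t_3 = 7.60 × 0.17 / 0.2787 = 4.636 d
Total t = Σ t_i = 16.54 days.

16.5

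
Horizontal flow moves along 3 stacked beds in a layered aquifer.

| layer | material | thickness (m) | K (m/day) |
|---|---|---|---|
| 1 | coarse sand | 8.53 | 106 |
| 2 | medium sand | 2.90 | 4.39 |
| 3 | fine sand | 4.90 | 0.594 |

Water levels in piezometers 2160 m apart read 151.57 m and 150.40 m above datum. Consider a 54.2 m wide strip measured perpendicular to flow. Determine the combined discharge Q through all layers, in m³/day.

27.0

Flow is parallel to layering, so each bed carries its own Darcy discharge and the transmissivities add.
Σ(K_i·b_i) = 106×8.53 + 4.39×2.90 + 0.594×4.90 = 919.8 m²/day.
Hydraulic gradient i = (151.57 − 150.40) / 2160 = 1.17 / 2160 = 0.0005417.
Q = Σ(K_i·b_i) · W · i = 919.8 × 54.2 × 0.0005417 = 27.00 m³/day.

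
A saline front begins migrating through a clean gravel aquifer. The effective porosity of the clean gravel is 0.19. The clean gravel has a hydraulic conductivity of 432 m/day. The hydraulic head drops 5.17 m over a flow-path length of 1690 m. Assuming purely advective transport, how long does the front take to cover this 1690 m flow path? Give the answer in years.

0.665

Hydraulic gradient i = Δh / L = 5.17 / 1690 = 0.003059.
Darcy flux q = K · i = 432.0 × 0.003059 = 1.322 m/day.
Seepage velocity v = q / n_e = 1.322 / 0.19 = 6.956 m/day.
Travel time t = L / v = 1690 / 6.956 = 243.0 days = 0.6652 years.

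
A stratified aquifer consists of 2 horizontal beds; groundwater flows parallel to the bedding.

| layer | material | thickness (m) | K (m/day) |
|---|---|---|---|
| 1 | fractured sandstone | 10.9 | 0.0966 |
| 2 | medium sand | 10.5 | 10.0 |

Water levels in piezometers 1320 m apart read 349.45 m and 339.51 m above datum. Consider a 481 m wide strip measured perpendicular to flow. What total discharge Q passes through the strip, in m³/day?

Flow is parallel to layering, so each bed carries its own Darcy discharge and the transmissivities add.
Σ(K_i·b_i) = 0.0966×10.9 + 10.0×10.5 = 106.1 m²/day.
Hydraulic gradient i = (349.45 − 339.51) / 1320 = 9.94 / 1320 = 0.007530.
Q = Σ(K_i·b_i) · W · i = 106.1 × 481 × 0.007530 = 384.1 m³/day.

384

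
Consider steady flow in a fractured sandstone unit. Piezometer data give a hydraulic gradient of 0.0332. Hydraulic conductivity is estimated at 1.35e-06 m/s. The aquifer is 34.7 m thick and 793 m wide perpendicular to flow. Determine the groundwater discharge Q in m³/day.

107

Convert K: 1.35e-06 m/s × 86400 = 0.1166 m/day.
Cross-sectional area A = 793 × 34.7 = 27517 m².
Hydraulic gradient i = 0.0332.
Darcy's law: Q = K · A · i = 0.1166 × 27517 × 0.03320 = 106.6 m³/day.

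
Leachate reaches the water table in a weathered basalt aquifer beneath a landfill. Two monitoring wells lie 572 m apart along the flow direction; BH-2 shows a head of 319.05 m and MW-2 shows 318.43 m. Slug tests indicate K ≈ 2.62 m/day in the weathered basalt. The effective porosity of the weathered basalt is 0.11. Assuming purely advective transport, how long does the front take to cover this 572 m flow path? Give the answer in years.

60.7

Hydraulic gradient i = (319.05 − 318.43) / 572 = 0.62 / 572 = 0.001084.
Darcy flux q = K · i = 2.620 × 0.001084 = 0.002840 m/day.
Seepage velocity v = q / n_e = 0.002840 / 0.11 = 0.02582 m/day.
Travel time t = L / v = 572 / 0.02582 = 22156 days = 60.66 years.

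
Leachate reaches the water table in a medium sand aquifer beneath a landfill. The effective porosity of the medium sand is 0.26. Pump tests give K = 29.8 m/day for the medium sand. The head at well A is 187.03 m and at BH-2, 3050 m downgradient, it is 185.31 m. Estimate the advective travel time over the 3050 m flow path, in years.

Hydraulic gradient i = (187.03 − 185.31) / 3050 = 1.72 / 3050 = 0.0005639.
Darcy flux q = K · i = 29.80 × 0.0005639 = 0.01681 m/day.
Seepage velocity v = q / n_e = 0.01681 / 0.26 = 0.06464 m/day.
Travel time t = L / v = 3050 / 0.06464 = 47188 days = 129.2 years.

129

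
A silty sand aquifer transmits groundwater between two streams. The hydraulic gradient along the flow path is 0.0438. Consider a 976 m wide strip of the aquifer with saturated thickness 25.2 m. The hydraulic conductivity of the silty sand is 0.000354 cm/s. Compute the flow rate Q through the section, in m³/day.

329

Convert K: 0.000354 cm/s × 864 = 0.3059 m/day.
Cross-sectional area A = 976 × 25.2 = 24595 m².
Hydraulic gradient i = 0.0438.
Darcy's law: Q = K · A · i = 0.3059 × 24595 × 0.04380 = 329.5 m³/day.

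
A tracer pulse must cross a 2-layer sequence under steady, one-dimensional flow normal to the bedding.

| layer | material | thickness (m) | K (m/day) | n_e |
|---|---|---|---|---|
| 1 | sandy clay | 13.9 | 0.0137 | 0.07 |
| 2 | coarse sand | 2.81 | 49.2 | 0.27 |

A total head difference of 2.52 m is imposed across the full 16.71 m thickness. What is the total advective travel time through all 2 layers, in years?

1.91

With flow normal to the layers, continuity requires the same specific discharge q through every layer.
Σ(b_i/K_i) = 13.9/0.0137 + 2.81/49.2 = 1015 d.
q = Δh / Σ(b_i/K_i) = 2.52 / 1015 = 0.002484 m/day.
In each layer the seepage velocity is v_i = q/n_i, so the layer transit time is t_i = b_i·n_i / q:
  layer 1 (sandy clay): t_1 = 13.9 × 0.07 / 0.002484 = 391.8 d
  layer 2 (coarse sand): t_2 = 2.81 × 0.27 / 0.002484 = 305.5 d
Total t = Σ t_i = 697.3 days = 1.909 years.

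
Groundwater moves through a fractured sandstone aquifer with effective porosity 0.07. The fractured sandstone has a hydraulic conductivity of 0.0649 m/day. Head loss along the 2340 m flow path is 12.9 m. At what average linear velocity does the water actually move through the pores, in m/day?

Hydraulic gradient i = Δh / L = 12.9 / 2340 = 0.005513.
Darcy flux q = K · i = 0.06490 × 0.005513 = 0.0003578 m/day.
Seepage velocity v = q / n_e = 0.0003578 / 0.07 = 0.005111 m/day.

0.00511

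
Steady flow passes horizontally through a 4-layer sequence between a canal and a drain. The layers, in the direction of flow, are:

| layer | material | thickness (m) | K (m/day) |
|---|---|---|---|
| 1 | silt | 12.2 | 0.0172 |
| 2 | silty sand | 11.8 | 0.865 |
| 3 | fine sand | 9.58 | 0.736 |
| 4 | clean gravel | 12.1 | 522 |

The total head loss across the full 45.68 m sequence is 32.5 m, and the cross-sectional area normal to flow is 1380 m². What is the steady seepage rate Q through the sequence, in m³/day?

Flow is perpendicular to layering, so the layers act in series and the equivalent K is the thickness-weighted harmonic mean.
Total thickness L = 12.2 + 11.8 + 9.58 + 12.1 = 45.68 m.
Σ(b_i/K_i) = 12.2/0.0172 + 11.8/0.865 + 9.58/0.736 + 12.1/522 = 736.0 d.
K_eq = L / Σ(b_i/K_i) = 45.68 / 736.0 = 0.06207 m/day.
Q = K_eq · A · (Δh/L) = 0.06207 × 1380 × (32.5/45.68) = 60.94 m³/day.

60.9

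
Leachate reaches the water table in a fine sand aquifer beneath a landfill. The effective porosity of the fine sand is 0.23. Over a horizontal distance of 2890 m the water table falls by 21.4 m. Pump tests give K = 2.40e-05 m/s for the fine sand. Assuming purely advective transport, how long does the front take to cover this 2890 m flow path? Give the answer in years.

119

Convert K: 2.40e-05 m/s × 86400 = 2.074 m/day.
Hydraulic gradient i = Δh / L = 21.4 / 2890 = 0.007405.
Darcy flux q = K · i = 2.074 × 0.007405 = 0.01535 m/day.
Seepage velocity v = q / n_e = 0.01535 / 0.23 = 0.06676 m/day.
Travel time t = L / v = 2890 / 0.06676 = 43290 days = 118.5 years.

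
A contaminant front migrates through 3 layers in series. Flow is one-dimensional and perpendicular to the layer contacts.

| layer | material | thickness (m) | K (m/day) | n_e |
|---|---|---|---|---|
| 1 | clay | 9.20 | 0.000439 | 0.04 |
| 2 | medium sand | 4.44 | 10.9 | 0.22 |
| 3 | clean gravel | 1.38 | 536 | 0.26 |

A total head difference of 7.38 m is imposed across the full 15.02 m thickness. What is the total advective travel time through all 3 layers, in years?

With flow normal to the layers, continuity requires the same specific discharge q through every layer.
Σ(b_i/K_i) = 9.20/0.000439 + 4.44/10.9 + 1.38/536 = 20957 d.
q = Δh / Σ(b_i/K_i) = 7.38 / 20957 = 0.0003521 m/day.
In each layer the seepage velocity is v_i = q/n_i, so the layer transit time is t_i = b_i·n_i / q:
  layer 1 (clay): t_1 = 9.20 × 0.04 / 0.0003521 = 1045 d
  layer 2 (medium sand): t_2 = 4.44 × 0.22 / 0.0003521 = 2774 d
  layer 3 (clean gravel): t_3 = 1.38 × 0.26 / 0.0003521 = 1019 d
Total t = Σ t_i = 4838 days = 13.25 years.

13.2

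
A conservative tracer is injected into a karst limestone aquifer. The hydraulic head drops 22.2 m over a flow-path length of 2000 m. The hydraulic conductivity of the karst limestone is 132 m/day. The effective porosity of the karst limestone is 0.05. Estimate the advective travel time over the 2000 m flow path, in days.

Hydraulic gradient i = Δh / L = 22.2 / 2000 = 0.01110.
Darcy flux q = K · i = 132.0 × 0.01110 = 1.465 m/day.
Seepage velocity v = q / n_e = 1.465 / 0.05 = 29.30 m/day.
Travel time t = L / v = 2000 / 29.30 = 68.25 days.

68.3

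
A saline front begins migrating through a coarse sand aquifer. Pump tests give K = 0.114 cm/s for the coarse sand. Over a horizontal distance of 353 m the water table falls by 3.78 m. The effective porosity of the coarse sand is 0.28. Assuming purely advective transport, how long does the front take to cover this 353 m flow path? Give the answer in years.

0.257

Convert K: 0.114 cm/s × 864 = 98.50 m/day.
Hydraulic gradient i = Δh / L = 3.78 / 353 = 0.01071.
Darcy flux q = K · i = 98.50 × 0.01071 = 1.055 m/day.
Seepage velocity v = q / n_e = 1.055 / 0.28 = 3.767 m/day.
Travel time t = L / v = 353 / 3.767 = 93.71 days = 0.2566 years.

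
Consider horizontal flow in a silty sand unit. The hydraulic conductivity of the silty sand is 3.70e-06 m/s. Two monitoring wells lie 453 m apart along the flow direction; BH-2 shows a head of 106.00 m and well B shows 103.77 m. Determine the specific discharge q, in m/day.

Convert K: 3.70e-06 m/s × 86400 = 0.3197 m/day.
Hydraulic gradient i = (106.00 − 103.77) / 453 = 2.23 / 453 = 0.004923.
Specific discharge q = K · i = 0.3197 × 0.004923 = 0.001574 m/day.

0.00157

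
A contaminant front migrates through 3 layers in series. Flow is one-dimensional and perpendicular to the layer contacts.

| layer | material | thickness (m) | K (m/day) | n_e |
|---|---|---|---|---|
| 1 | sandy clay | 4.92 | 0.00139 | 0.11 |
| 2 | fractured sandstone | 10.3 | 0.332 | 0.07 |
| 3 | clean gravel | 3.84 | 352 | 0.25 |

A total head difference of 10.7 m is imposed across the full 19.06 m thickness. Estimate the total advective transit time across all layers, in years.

With flow normal to the layers, continuity requires the same specific discharge q through every layer.
Σ(b_i/K_i) = 4.92/0.00139 + 10.3/0.332 + 3.84/352 = 3571 d.
q = Δh / Σ(b_i/K_i) = 10.7 / 3571 = 0.002997 m/day.
In each layer the seepage velocity is v_i = q/n_i, so the layer transit time is t_i = b_i·n_i / q:
  layer 1 (sandy clay): t_1 = 4.92 × 0.11 / 0.002997 = 180.6 d
  layer 2 (fractured sandstone): t_2 = 10.3 × 0.07 / 0.002997 = 240.6 d
  layer 3 (clean gravel): t_3 = 3.84 × 0.25 / 0.002997 = 320.4 d
Total t = Σ t_i = 741.6 days = 2.030 years.

2.03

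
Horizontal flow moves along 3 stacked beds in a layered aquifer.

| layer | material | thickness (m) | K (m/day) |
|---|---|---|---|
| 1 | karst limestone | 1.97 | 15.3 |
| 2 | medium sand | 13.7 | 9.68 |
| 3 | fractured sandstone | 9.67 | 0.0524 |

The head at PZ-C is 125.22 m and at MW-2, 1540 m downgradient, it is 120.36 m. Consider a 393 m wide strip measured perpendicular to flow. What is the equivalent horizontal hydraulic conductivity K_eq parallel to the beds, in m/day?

Flow is parallel to layering, so each bed carries its own Darcy discharge and the transmissivities add.
Σ(K_i·b_i) = 15.3×1.97 + 9.68×13.7 + 0.0524×9.67 = 163.3 m²/day.
Total thickness b = 25.34 m, so K_eq = Σ(K_i·b_i)/b = 6.443 m/day.

6.44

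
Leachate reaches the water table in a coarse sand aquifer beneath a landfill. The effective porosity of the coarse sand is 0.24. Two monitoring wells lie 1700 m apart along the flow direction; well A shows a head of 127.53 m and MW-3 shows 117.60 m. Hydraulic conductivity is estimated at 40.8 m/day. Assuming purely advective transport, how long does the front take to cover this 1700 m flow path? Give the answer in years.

Hydraulic gradient i = (127.53 − 117.60) / 1700 = 9.93 / 1700 = 0.005841.
Darcy flux q = K · i = 40.80 × 0.005841 = 0.2383 m/day.
Seepage velocity v = q / n_e = 0.2383 / 0.24 = 0.9930 m/day.
Travel time t = L / v = 1700 / 0.9930 = 1712 days = 4.687 years.

4.69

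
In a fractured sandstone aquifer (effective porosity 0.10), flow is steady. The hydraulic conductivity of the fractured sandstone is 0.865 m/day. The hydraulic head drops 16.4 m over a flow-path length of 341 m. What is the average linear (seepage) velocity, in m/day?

Hydraulic gradient i = Δh / L = 16.4 / 341 = 0.04809.
Darcy flux q = K · i = 0.8650 × 0.04809 = 0.04160 m/day.
Seepage velocity v = q / n_e = 0.04160 / 0.10 = 0.4160 m/day.

0.416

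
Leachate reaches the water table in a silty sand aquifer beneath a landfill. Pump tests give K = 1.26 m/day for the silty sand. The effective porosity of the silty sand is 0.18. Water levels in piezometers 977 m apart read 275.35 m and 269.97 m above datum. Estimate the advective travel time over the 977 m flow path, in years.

Hydraulic gradient i = (275.35 − 269.97) / 977 = 5.38 / 977 = 0.005507.
Darcy flux q = K · i = 1.260 × 0.005507 = 0.006938 m/day.
Seepage velocity v = q / n_e = 0.006938 / 0.18 = 0.03855 m/day.
Travel time t = L / v = 977 / 0.03855 = 25346 days = 69.39 years.

69.4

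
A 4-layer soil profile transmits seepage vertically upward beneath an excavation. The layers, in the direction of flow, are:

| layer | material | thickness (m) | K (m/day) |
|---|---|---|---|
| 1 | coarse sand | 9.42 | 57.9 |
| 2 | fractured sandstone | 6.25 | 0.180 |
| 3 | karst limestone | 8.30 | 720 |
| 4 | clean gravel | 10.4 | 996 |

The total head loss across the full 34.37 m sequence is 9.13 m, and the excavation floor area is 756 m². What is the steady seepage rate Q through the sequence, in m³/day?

Flow is perpendicular to layering, so the layers act in series and the equivalent K is the thickness-weighted harmonic mean.
Total thickness L = 9.42 + 6.25 + 8.30 + 10.4 = 34.37 m.
Σ(b_i/K_i) = 9.42/57.9 + 6.25/0.180 + 8.30/720 + 10.4/996 = 34.91 d.
K_eq = L / Σ(b_i/K_i) = 34.37 / 34.91 = 0.9846 m/day.
Q = K_eq · A · (Δh/L) = 0.9846 × 756 × (9.13/34.37) = 197.7 m³/day.

198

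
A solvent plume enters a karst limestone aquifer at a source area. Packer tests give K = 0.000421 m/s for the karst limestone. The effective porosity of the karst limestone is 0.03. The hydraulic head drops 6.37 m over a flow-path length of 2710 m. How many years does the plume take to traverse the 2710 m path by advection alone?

Convert K: 0.000421 m/s × 86400 = 36.37 m/day.
Hydraulic gradient i = Δh / L = 6.37 / 2710 = 0.002351.
Darcy flux q = K · i = 36.37 × 0.002351 = 0.08550 m/day.
Seepage velocity v = q / n_e = 0.08550 / 0.03 = 2.850 m/day.
Travel time t = L / v = 2710 / 2.850 = 950.9 days = 2.603 years.

2.60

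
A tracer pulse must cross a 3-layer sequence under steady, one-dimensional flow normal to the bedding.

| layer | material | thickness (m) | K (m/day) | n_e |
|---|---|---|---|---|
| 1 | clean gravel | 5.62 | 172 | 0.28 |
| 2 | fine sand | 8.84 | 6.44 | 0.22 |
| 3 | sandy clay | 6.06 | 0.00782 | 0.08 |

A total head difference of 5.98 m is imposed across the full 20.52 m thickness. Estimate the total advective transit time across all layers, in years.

1.42

With flow normal to the layers, continuity requires the same specific discharge q through every layer.
Σ(b_i/K_i) = 5.62/172 + 8.84/6.44 + 6.06/0.00782 = 776.3 d.
q = Δh / Σ(b_i/K_i) = 5.98 / 776.3 = 0.007703 m/day.
In each layer the seepage velocity is v_i = q/n_i, so the layer transit time is t_i = b_i·n_i / q:
  layer 1 (clean gravel): t_1 = 5.62 × 0.28 / 0.007703 = 204.3 d
  layer 2 (fine sand): t_2 = 8.84 × 0.22 / 0.007703 = 252.5 d
  layer 3 (sandy clay): t_3 = 6.06 × 0.08 / 0.007703 = 62.94 d
Total t = Σ t_i = 519.7 days = 1.423 years.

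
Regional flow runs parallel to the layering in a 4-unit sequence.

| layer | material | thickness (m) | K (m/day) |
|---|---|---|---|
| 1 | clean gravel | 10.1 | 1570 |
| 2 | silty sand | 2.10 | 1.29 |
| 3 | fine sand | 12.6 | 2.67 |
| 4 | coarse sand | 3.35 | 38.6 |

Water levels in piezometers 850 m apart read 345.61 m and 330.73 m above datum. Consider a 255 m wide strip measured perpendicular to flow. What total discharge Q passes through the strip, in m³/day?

Flow is parallel to layering, so each bed carries its own Darcy discharge and the transmissivities add.
Σ(K_i·b_i) = 1570×10.1 + 1.29×2.10 + 2.67×12.6 + 38.6×3.35 = 16023 m²/day.
Hydraulic gradient i = (345.61 − 330.73) / 850 = 14.88 / 850 = 0.01751.
Q = Σ(K_i·b_i) · W · i = 16023 × 255 × 0.01751 = 71525 m³/day.

71500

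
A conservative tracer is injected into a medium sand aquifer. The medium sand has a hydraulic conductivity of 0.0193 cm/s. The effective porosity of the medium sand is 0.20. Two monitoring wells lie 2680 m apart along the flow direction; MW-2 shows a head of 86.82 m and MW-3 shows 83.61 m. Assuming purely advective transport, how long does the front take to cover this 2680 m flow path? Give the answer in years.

Convert K: 0.0193 cm/s × 864 = 16.68 m/day.
Hydraulic gradient i = (86.82 − 83.61) / 2680 = 3.21 / 2680 = 0.001198.
Darcy flux q = K · i = 16.68 × 0.001198 = 0.01997 m/day.
Seepage velocity v = q / n_e = 0.01997 / 0.20 = 0.09986 m/day.
Travel time t = L / v = 2680 / 0.09986 = 26836 days = 73.47 years.

73.5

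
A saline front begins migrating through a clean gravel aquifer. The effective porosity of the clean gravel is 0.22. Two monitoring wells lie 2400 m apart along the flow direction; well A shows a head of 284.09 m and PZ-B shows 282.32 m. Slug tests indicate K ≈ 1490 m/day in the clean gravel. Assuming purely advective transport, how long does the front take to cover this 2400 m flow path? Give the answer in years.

1.32

Hydraulic gradient i = (284.09 − 282.32) / 2400 = 1.77 / 2400 = 0.0007375.
Darcy flux q = K · i = 1490 × 0.0007375 = 1.099 m/day.
Seepage velocity v = q / n_e = 1.099 / 0.22 = 4.995 m/day.
Travel time t = L / v = 2400 / 4.995 = 480.5 days = 1.316 years.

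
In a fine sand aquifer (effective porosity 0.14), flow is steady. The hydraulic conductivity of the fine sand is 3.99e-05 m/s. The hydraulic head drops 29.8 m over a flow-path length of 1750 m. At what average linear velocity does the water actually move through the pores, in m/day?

0.419

Convert K: 3.99e-05 m/s × 86400 = 3.447 m/day.
Hydraulic gradient i = Δh / L = 29.8 / 1750 = 0.01703.
Darcy flux q = K · i = 3.447 × 0.01703 = 0.05870 m/day.
Seepage velocity v = q / n_e = 0.05870 / 0.14 = 0.4193 m/day.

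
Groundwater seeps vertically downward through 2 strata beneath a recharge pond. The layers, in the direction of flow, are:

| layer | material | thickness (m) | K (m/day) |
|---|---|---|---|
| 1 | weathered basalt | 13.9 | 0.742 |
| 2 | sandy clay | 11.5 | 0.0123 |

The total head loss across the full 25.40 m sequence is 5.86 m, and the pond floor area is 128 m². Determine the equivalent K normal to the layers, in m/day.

0.0266

Flow is perpendicular to layering, so the layers act in series and the equivalent K is the thickness-weighted harmonic mean.
Total thickness L = 13.9 + 11.5 = 25.40 m.
Σ(b_i/K_i) = 13.9/0.742 + 11.5/0.0123 = 953.7 d.
K_eq = L / Σ(b_i/K_i) = 25.40 / 953.7 = 0.02663 m/day.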